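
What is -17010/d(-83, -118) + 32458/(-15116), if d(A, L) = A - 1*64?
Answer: 6008377/52906 ≈ 113.57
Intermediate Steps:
d(A, L) = -64 + A (d(A, L) = A - 64 = -64 + A)
-17010/d(-83, -118) + 32458/(-15116) = -17010/(-64 - 83) + 32458/(-15116) = -17010/(-147) + 32458*(-1/15116) = -17010*(-1/147) - 16229/7558 = 810/7 - 16229/7558 = 6008377/52906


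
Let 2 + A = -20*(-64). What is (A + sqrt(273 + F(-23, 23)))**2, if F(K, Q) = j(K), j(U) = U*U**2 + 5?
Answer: 1621395 + 7668*I*sqrt(1321) ≈ 1.6214e+6 + 2.787e+5*I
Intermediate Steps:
j(U) = 5 + U**3 (j(U) = U**3 + 5 = 5 + U**3)
F(K, Q) = 5 + K**3
A = 1278 (A = -2 - 20*(-64) = -2 + 1280 = 1278)
(A + sqrt(273 + F(-23, 23)))**2 = (1278 + sqrt(273 + (5 + (-23)**3)))**2 = (1278 + sqrt(273 + (5 - 12167)))**2 = (1278 + sqrt(273 - 12162))**2 = (1278 + sqrt(-11889))**2 = (1278 + 3*I*sqrt(1321))**2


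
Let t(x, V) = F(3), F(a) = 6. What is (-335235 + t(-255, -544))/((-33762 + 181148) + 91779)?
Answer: -335229/239165 ≈ -1.4017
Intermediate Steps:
t(x, V) = 6
(-335235 + t(-255, -544))/((-33762 + 181148) + 91779) = (-335235 + 6)/((-33762 + 181148) + 91779) = -335229/(147386 + 91779) = -335229/239165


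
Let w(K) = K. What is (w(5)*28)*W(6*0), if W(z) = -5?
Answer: -700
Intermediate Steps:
(w(5)*28)*W(6*0) = (5*28)*(-5) = 140*(-5) = -700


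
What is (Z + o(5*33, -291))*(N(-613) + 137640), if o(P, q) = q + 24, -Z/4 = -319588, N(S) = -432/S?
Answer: 107836826824920/613 ≈ 1.7592e+11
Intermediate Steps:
Z = 1278352 (Z = -4*(-319588) = 1278352)
o(P, q) = 24 + q
(Z + o(5*33, -291))*(N(-613) + 137640) = (1278352 + (24 - 291))*(-432/(-613) + 137640) = (1278352 - 267)*(-432*(-1/613) + 137640) = 1278085*(432/613 + 137640) = 1278085*(84373752/613) = 107836826824920/613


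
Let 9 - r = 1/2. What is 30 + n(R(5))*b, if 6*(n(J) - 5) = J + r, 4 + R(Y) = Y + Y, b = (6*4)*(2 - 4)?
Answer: -326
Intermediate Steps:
b = -48 (b = 24*(-2) = -48)
R(Y) = -4 + 2*Y (R(Y) = -4 + (Y + Y) = -4 + 2*Y)
r = 17/2 (r = 9 - 1/2 = 9 - 1*½ = 9 - ½ = 17/2 ≈ 8.5000)
n(J) = 77/12 + J/6 (n(J) = 5 + (J + 17/2)/6 = 5 + (17/2 + J)/6 = 5 + (17/12 + J/6) = 77/12 + J/6)
30 + n(R(5))*b = 30 + (77/12 + (-4 + 2*5)/6)*(-48) = 30 + (77/12 + (-4 + 10)/6)*(-48) = 30 + (77/12 + (⅙)*6)*(-48) = 30 + (77/12 + 1)*(-48) = 30 + (89/12)*(-48) = 30 - 356 = -326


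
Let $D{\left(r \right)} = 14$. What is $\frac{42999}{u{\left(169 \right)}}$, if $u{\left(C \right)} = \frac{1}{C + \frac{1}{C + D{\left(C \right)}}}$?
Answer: $\frac{443291024}{61} \approx 7.2671 \cdot 10^{6}$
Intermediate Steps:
$u{\left(C \right)} = \frac{1}{C + \frac{1}{14 + C}}$ ($u{\left(C \right)} = \frac{1}{C + \frac{1}{C + 14}} = \frac{1}{C + \frac{1}{14 + C}}$)
$\frac{42999}{u{\left(169 \right)}} = \frac{42999}{\frac{1}{1 + 169^{2} + 14 \cdot 169} \left(14 + 169\right)} = \frac{42999}{\frac{1}{1 + 28561 + 2366} \cdot 183} = \frac{42999}{\frac{1}{30928} \cdot 183} = \frac{42999}{\frac{183}{30928}} = 42999 \cdot \frac{30928}{183} = \frac{443291024}{61}$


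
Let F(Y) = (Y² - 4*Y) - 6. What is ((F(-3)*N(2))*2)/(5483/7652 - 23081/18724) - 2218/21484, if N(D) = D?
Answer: -17638605221/151601846 ≈ -116.35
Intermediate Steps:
F(Y) = -6 + Y² - 4*Y
((F(-3)*N(2))*2)/(5483/7652 - 23081/18724) - 2218/21484 = (((-6 + (-3)² - 4*(-3))*2)*2)/(5483/7652 - 23081/18724) - 2218/21484 = (((-6 + 9 + 12)*2)*2)/(5483*(1/7652) - 23081*1/18724) - 2218*1/21484 = ((15*2)*2)/(5483/7652 - 23081/18724) - 1109/10742 = (30*2)/(-9244015/17909506) - 1109/10742 = 60*(-17909506/9244015) - 1109/10742 = -214914072/1848803 - 1109/10742 = -17638605221/151601846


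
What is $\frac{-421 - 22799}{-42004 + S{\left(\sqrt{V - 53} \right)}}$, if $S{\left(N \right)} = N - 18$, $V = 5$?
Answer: $\frac{243937710}{441462133} + \frac{23220 i \sqrt{3}}{441462133} \approx 0.55257 + 9.1102 \cdot 10^{-5} i$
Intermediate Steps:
$S{\left(N \right)} = -18 + N$
$\frac{-421 - 22799}{-42004 + S{\left(\sqrt{V - 53} \right)}} = \frac{-421 - 22799}{-42004 - \left(18 - \sqrt{5 - 53}\right)} = - \frac{23220}{-42004 - \left(18 - \sqrt{-48}\right)} = - \frac{23220}{-42004 - \left(18 - 4 i \sqrt{3}\right)} = - \frac{23220}{-42022 + 4 i \sqrt{3}}$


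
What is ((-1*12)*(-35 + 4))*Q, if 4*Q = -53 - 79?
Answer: -12276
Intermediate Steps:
Q = -33 (Q = (-53 - 79)/4 = (1/4)*(-132) = -33)
((-1*12)*(-35 + 4))*Q = ((-1*12)*(-35 + 4))*(-33) = -12*(-31)*(-33) = 372*(-33) = -12276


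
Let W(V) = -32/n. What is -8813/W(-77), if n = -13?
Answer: -114569/32 ≈ -3580.3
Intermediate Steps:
W(V) = 32/13 (W(V) = -32/(-13) = -32*(-1/13) = 32/13)
-8813/W(-77) = -8813/32/13 = -8813*13/32 = -114569/32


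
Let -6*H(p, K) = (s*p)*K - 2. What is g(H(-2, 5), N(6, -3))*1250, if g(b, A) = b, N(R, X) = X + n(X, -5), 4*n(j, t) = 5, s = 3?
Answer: 20000/3 ≈ 6666.7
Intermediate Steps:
H(p, K) = ⅓ - K*p/2 (H(p, K) = -((3*p)*K - 2)/6 = -(3*K*p - 2)/6 = -(-2 + 3*K*p)/6 = ⅓ - K*p/2)
n(j, t) = 5/4 (n(j, t) = (¼)*5 = 5/4)
N(R, X) = 5/4 + X (N(R, X) = X + 5/4 = 5/4 + X)
g(H(-2, 5), N(6, -3))*1250 = (⅓ - ½*5*(-2))*1250 = (⅓ + 5)*1250 = (16/3)*1250 = 20000/3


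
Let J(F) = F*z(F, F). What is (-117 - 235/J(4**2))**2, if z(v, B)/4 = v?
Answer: 14410321849/1048576 ≈ 13743.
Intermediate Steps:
z(v, B) = 4*v
J(F) = 4*F**2 (J(F) = F*(4*F) = 4*F**2)
(-117 - 235/J(4**2))**2 = (-117 - 235/(4*(4**2)**2))**2 = (-117 - 235/(4*16**2))**2 = (-117 - 235/(4*256))**2 = (-117 - 235/1024)**2 = (-120043/1024)**2 = 14410321849/1048576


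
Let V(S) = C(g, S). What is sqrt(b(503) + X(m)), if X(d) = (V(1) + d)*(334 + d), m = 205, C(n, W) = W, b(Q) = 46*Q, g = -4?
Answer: 6*sqrt(3727) ≈ 366.29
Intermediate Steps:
V(S) = S
X(d) = (1 + d)*(334 + d)
sqrt(b(503) + X(m)) = sqrt(46*503 + (334 + 205**2 + 335*205)) = sqrt(23138 + (334 + 42025 + 68675)) = sqrt(23138 + 111034) = sqrt(134172) = 6*sqrt(3727)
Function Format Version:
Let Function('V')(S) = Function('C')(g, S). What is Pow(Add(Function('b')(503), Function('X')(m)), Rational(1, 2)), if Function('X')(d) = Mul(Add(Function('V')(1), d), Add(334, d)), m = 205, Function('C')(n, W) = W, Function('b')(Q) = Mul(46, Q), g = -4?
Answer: Mul(6, Pow(3727, Rational(1, 2))) ≈ 366.29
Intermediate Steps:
Function('V')(S) = S
Function('X')(d) = Mul(Add(1, d), Add(334, d))
Pow(Add(Function('b')(503), Function('X')(m)), Rational(1, 2)) = Pow(Add(Mul(46, 503), Add(334, Pow(205, 2), Mul(335, 205))), Rational(1, 2)) = Pow(Add(23138, Add(334, 42025, 68675)), Rational(1, 2)) = Pow(Add(23138, 111034), Rational(1, 2)) = Pow(134172, Rational(1, 2)) = Mul(6, Pow(3727, Rational(1, 2)))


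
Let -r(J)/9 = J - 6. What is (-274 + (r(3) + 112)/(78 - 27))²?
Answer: 191407225/2601 ≈ 73590.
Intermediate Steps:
r(J) = 54 - 9*J (r(J) = -9*(J - 6) = -9*(-6 + J) = 54 - 9*J)
(-274 + (r(3) + 112)/(78 - 27))² = (-274 + ((54 - 9*3) + 112)/(78 - 27))² = (-274 + ((54 - 27) + 112)/51)² = (-274 + (27 + 112)*(1/51))² = (-274 + 139*(1/51))² = (-274 + 139/51)² = (-13835/51)² = 191407225/2601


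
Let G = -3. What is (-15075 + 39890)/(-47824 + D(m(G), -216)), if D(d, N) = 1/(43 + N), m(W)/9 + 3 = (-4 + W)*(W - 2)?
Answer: -4292995/8273553 ≈ -0.51888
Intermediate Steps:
m(W) = -27 + 9*(-4 + W)*(-2 + W) (m(W) = -27 + 9*((-4 + W)*(W - 2)) = -27 + 9*((-4 + W)*(-2 + W)) = -27 + 9*(-4 + W)*(-2 + W))
(-15075 + 39890)/(-47824 + D(m(G), -216)) = (-15075 + 39890)/(-47824 + 1/(43 - 216)) = 24815/(-47824 + 1/(-173)) = 24815/(-47824 - 1/173) = 24815/(-8273553/173) = 24815*(-173/8273553) = -4292995/8273553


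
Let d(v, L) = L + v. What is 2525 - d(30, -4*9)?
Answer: 2531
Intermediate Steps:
2525 - d(30, -4*9) = 2525 - (-4*9 + 30) = 2525 - (-36 + 30) = 2525 - 1*(-6) = 2525 + 6 = 2531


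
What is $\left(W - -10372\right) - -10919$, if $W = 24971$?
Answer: $46262$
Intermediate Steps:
$\left(W - -10372\right) - -10919 = \left(24971 - -10372\right) - -10919 = \left(24971 + 10372\right) + 10919 = 35343 + 10919 = 46262$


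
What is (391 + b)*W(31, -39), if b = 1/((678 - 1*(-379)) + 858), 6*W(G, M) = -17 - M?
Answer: 8236426/5745 ≈ 1433.7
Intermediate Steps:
W(G, M) = -17/6 - M/6 (W(G, M) = (-17 - M)/6 = -17/6 - M/6)
b = 1/1915 (b = 1/((678 + 379) + 858) = 1/(1057 + 858) = 1/1915 ≈ 0.00052219)
(391 + b)*W(31, -39) = (391 + 1/1915)*(-17/6 - ⅙*(-39)) = 748766*(-17/6 + 13/2)/1915 = (748766/1915)*(11/3) = 8236426/5745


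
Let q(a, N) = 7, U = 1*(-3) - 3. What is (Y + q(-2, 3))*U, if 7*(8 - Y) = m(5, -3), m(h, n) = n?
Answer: -648/7 ≈ -92.571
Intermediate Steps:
U = -6 (U = -3 - 3 = -6)
Y = 59/7 (Y = 8 - 1/7*(-3) = 8 + 3/7 = 59/7 ≈ 8.4286)
(Y + q(-2, 3))*U = (59/7 + 7)*(-6) = (108/7)*(-6) = -648/7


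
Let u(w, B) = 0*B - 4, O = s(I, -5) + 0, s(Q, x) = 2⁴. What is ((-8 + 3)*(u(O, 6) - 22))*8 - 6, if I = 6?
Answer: 1034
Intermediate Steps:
s(Q, x) = 16
O = 16 (O = 16 + 0 = 16)
u(w, B) = -4 (u(w, B) = 0 - 4 = -4)
((-8 + 3)*(u(O, 6) - 22))*8 - 6 = ((-8 + 3)*(-4 - 22))*8 - 6 = -5*(-26)*8 - 6 = 130*8 - 6 = 1040 - 6 = 1034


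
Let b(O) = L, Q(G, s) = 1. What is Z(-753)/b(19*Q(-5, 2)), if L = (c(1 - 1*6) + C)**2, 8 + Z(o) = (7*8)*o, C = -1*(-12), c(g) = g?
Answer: -42176/49 ≈ -860.73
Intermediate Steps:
C = 12
Z(o) = -8 + 56*o (Z(o) = -8 + (7*8)*o = -8 + 56*o)
L = 49 (L = ((1 - 1*6) + 12)**2 = ((1 - 6) + 12)**2 = (-5 + 12)**2 = 7**2 = 49)
b(O) = 49
Z(-753)/b(19*Q(-5, 2)) = (-8 + 56*(-753))/49 = (-8 - 42168)*(1/49) = -42176*1/49 = -42176/49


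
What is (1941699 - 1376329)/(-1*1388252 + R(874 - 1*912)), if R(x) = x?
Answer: -56537/138829 ≈ -0.40724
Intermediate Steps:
(1941699 - 1376329)/(-1*1388252 + R(874 - 1*912)) = (1941699 - 1376329)/(-1*1388252 + (874 - 1*912)) = 565370/(-1388252 + (874 - 912)) = 565370/(-1388252 - 38) = 565370/(-1388290) = 565370*(-1/1388290) = -56537/138829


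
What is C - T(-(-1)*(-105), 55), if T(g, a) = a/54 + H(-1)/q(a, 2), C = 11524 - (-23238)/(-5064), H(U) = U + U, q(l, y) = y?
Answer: 262503919/22788 ≈ 11519.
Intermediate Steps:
H(U) = 2*U
C = 9722383/844 (C = 11524 - (-23238)*(-1)/5064 = 11524 - 1*3873/844 = 11524 - 3873/844 = 9722383/844 ≈ 11519.)
T(g, a) = -1 + a/54 (T(g, a) = a/54 + (2*(-1))/2 = a*(1/54) - 2*½ = a/54 - 1 = -1 + a/54)
C - T(-(-1)*(-105), 55) = 9722383/844 - (-1 + (1/54)*55) = 9722383/844 - (-1 + 55/54) = 9722383/844 - 1*1/54 = 9722383/844 - 1/54 = 262503919/22788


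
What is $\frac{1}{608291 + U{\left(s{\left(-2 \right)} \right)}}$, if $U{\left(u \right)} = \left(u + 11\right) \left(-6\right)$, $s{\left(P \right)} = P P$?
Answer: $\frac{1}{608201} \approx 1.6442 \cdot 10^{-6}$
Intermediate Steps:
$s{\left(P \right)} = P^{2}$
$U{\left(u \right)} = -66 - 6 u$ ($U{\left(u \right)} = \left(11 + u\right) \left(-6\right) = -66 - 6 u$)
$\frac{1}{608291 + U{\left(s{\left(-2 \right)} \right)}} = \frac{1}{608291 - \left(66 + 6 \left(-2\right)^{2}\right)} = \frac{1}{608291 - 90} = \frac{1}{608201}$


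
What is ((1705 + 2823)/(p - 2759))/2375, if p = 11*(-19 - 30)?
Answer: -2264/3916375 ≈ -0.00057809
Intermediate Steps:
p = -539 (p = 11*(-49) = -539)
((1705 + 2823)/(p - 2759))/2375 = ((1705 + 2823)/(-539 - 2759))/2375 = (4528/(-3298))*(1/2375) = (4528*(-1/3298))*(1/2375) = -2264/1649*1/2375 = -2264/3916375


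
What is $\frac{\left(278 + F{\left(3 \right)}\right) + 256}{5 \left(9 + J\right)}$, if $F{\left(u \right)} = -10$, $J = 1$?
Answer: $\frac{262}{25} \approx 10.48$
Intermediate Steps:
$\frac{\left(278 + F{\left(3 \right)}\right) + 256}{5 \left(9 + J\right)} = \frac{\left(278 - 10\right) + 256}{5 \left(9 + 1\right)} = \frac{268 + 256}{5 \cdot 10} = \frac{524}{50} = 524 \cdot \frac{1}{50} = \frac{262}{25}$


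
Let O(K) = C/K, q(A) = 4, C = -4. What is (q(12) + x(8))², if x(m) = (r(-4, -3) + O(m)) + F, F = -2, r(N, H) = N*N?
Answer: 1225/4 ≈ 306.25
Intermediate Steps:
O(K) = -4/K
r(N, H) = N²
x(m) = 14 - 4/m (x(m) = ((-4)² - 4/m) - 2 = (16 - 4/m) - 2 = 14 - 4/m)
(q(12) + x(8))² = (4 + (14 - 4/8))² = (4 + (14 - 4*⅛))² = (4 + (14 - ½))² = (4 + 27/2)² = (35/2)² = 1225/4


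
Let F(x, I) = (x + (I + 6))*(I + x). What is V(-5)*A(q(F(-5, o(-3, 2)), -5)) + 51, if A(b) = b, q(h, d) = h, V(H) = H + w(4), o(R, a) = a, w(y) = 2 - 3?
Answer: 105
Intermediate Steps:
w(y) = -1
V(H) = -1 + H (V(H) = H - 1 = -1 + H)
F(x, I) = (I + x)*(6 + I + x) (F(x, I) = (x + (6 + I))*(I + x) = (6 + I + x)*(I + x) = (I + x)*(6 + I + x))
V(-5)*A(q(F(-5, o(-3, 2)), -5)) + 51 = (-1 - 5)*(2² + (-5)² + 6*2 + 6*(-5) + 2*2*(-5)) + 51 = -6*(4 + 25 + 12 - 30 - 20) + 51 = -6*(-9) + 51 = 54 + 51 = 105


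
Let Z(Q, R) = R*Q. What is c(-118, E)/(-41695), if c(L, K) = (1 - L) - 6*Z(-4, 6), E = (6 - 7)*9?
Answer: -263/41695 ≈ -0.0063077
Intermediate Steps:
Z(Q, R) = Q*R
E = -9 (E = -1*9 = -9)
c(L, K) = 145 - L (c(L, K) = (1 - L) - (-24)*6 = (1 - L) - 6*(-24) = (1 - L) + 144 = 145 - L)
c(-118, E)/(-41695) = (145 - 1*(-118))/(-41695) = (145 + 118)*(-1/41695) = 263*(-1/41695) = -263/41695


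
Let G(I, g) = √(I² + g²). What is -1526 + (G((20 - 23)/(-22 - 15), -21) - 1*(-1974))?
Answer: 448 + 3*√67082/37 ≈ 469.00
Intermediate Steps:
-1526 + (G((20 - 23)/(-22 - 15), -21) - 1*(-1974)) = -1526 + (√(((20 - 23)/(-22 - 15))² + (-21)²) - 1*(-1974)) = -1526 + (√((-3/(-37))² + 441) + 1974) = -1526 + (√((-3*(-1/37))² + 441) + 1974) = -1526 + (√((3/37)² + 441) + 1974) = -1526 + (√(9/1369 + 441) + 1974) = -1526 + (√(603738/1369) + 1974) = -1526 + (3*√67082/37 + 1974) = -1526 + (1974 + 3*√67082/37) = 448 + 3*√67082/37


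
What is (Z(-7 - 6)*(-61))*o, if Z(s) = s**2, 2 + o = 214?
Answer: -2185508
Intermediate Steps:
o = 212 (o = -2 + 214 = 212)
(Z(-7 - 6)*(-61))*o = ((-7 - 6)**2*(-61))*212 = ((-13)**2*(-61))*212 = (169*(-61))*212 = -10309*212 = -2185508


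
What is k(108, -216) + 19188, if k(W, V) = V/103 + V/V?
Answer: 1976251/103 ≈ 19187.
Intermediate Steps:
k(W, V) = 1 + V/103 (k(W, V) = V*(1/103) + 1 = V/103 + 1 = 1 + V/103)
k(108, -216) + 19188 = (1 + (1/103)*(-216)) + 19188 = (1 - 216/103) + 19188 = -113/103 + 19188 = 1976251/103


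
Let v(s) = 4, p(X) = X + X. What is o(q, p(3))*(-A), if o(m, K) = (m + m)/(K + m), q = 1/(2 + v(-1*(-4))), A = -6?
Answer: 12/37 ≈ 0.32432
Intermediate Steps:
p(X) = 2*X
q = ⅙ (q = 1/(2 + 4) = 1/6 = ⅙ ≈ 0.16667)
o(m, K) = 2*m/(K + m) (o(m, K) = (2*m)/(K + m) = 2*m/(K + m))
o(q, p(3))*(-A) = (2*(⅙)/(2*3 + ⅙))*(-1*(-6)) = (2*(⅙)/(6 + ⅙))*6 = (2*(⅙)/(37/6))*6 = (2*(⅙)*(6/37))*6 = (2/37)*6 = 12/37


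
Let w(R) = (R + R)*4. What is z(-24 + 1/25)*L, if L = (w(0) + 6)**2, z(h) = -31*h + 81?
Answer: 741384/25 ≈ 29655.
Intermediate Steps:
w(R) = 8*R (w(R) = (2*R)*4 = 8*R)
z(h) = 81 - 31*h
L = 36 (L = (8*0 + 6)**2 = (0 + 6)**2 = 6**2 = 36)
z(-24 + 1/25)*L = (81 - 31*(-24 + 1/25))*36 = (81 - 31*(-599/25))*36 = (81 + 18569/25)*36 = (20594/25)*36 = 741384/25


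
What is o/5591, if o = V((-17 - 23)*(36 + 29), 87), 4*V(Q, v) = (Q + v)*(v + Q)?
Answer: 6315169/22364 ≈ 282.38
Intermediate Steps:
V(Q, v) = (Q + v)²/4 (V(Q, v) = ((Q + v)*(v + Q))/4 = ((Q + v)*(Q + v))/4 = (Q + v)²/4)
o = 6315169/4 (o = ((-17 - 23)*(36 + 29) + 87)²/4 = (-40*65 + 87)²/4 = (-2600 + 87)²/4 = (¼)*(-2513)² = (¼)*6315169 = 6315169/4 ≈ 1.5788e+6)
o/5591 = (6315169/4)/5591 = (6315169/4)*(1/5591) = 6315169/22364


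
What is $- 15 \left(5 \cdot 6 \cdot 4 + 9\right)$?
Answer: $-1935$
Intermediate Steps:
$- 15 \left(5 \cdot 6 \cdot 4 + 9\right) = - 15 \left(30 \cdot 4 + 9\right) = - 15 \left(120 + 9\right) = \left(-15\right) 129 = -1935$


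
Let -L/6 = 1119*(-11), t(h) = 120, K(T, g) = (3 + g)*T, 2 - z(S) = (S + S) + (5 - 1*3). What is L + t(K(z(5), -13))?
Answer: 73974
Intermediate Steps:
z(S) = -2*S (z(S) = 2 - ((S + S) + (5 - 1*3)) = 2 - (2*S + (5 - 3)) = 2 - (2*S + 2) = 2 - (2 + 2*S) = 2 + (-2 - 2*S) = -2*S)
K(T, g) = T*(3 + g)
L = 73854 (L = -6714*(-11) = -6*(-12309) = 73854)
L + t(K(z(5), -13)) = 73854 + 120 = 73974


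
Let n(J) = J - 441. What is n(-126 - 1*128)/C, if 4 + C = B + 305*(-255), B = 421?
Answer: 695/77358 ≈ 0.0089842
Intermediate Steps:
n(J) = -441 + J
C = -77358 (C = -4 + (421 + 305*(-255)) = -4 + (421 - 77775) = -4 - 77354 = -77358)
n(-126 - 1*128)/C = (-441 + (-126 - 1*128))/(-77358) = (-441 + (-126 - 128))*(-1/77358) = (-441 - 254)*(-1/77358) = -695*(-1/77358) = 695/77358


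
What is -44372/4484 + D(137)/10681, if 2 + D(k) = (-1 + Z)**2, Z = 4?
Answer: -118476486/11973401 ≈ -9.8950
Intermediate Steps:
D(k) = 7 (D(k) = -2 + (-1 + 4)**2 = -2 + 3**2 = -2 + 9 = 7)
-44372/4484 + D(137)/10681 = -44372/4484 + 7/10681 = -44372*1/4484 + 7*(1/10681) = -11093/1121 + 7/10681 = -118476486/11973401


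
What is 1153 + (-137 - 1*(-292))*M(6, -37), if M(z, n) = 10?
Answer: 2703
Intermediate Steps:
1153 + (-137 - 1*(-292))*M(6, -37) = 1153 + (-137 - 1*(-292))*10 = 1153 + (-137 + 292)*10 = 1153 + 155*10 = 1153 + 1550 = 2703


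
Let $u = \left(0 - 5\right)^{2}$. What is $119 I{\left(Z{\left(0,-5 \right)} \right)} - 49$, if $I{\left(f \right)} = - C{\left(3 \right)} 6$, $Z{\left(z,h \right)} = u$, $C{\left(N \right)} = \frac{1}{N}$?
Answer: $-287$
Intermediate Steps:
$u = 25$ ($u = \left(-5\right)^{2} = 25$)
$Z{\left(z,h \right)} = 25$
$I{\left(f \right)} = -2$ ($I{\left(f \right)} = - \frac{1}{3} \cdot 6 = \left(-1\right) \frac{1}{3} \cdot 6 = \left(- \frac{1}{3}\right) 6 = -2$)
$119 I{\left(Z{\left(0,-5 \right)} \right)} - 49 = 119 \left(-2\right) - 49 = -238 - 49 = -287$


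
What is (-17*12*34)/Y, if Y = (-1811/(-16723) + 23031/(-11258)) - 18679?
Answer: 1305823615824/3517014026761 ≈ 0.37129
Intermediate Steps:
Y = -3517014026761/188267534 (Y = (-1811*(-1/16723) + 23031*(-1/11258)) - 18679 = (1811/16723 - 23031/11258) - 18679 = -364759175/188267534 - 18679 = -3517014026761/188267534 ≈ -18681.)
(-17*12*34)/Y = (-17*12*34)/(-3517014026761/188267534) = -204*34*(-188267534/3517014026761) = -6936*(-188267534/3517014026761) = 1305823615824/3517014026761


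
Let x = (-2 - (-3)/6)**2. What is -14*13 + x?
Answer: -719/4 ≈ -179.75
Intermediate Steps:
x = 9/4 (x = (-2 - (-3)/6)**2 = (-2 - 1*(-1/2))**2 = (-2 + 1/2)**2 = (-3/2)**2 = 9/4 ≈ 2.2500)
-14*13 + x = -14*13 + 9/4 = -182 + 9/4 = -719/4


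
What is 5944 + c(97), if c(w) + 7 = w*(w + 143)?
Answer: 29217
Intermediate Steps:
c(w) = -7 + w*(143 + w) (c(w) = -7 + w*(w + 143) = -7 + w*(143 + w))
5944 + c(97) = 5944 + (-7 + 97² + 143*97) = 5944 + (-7 + 9409 + 13871) = 5944 + 23273 = 29217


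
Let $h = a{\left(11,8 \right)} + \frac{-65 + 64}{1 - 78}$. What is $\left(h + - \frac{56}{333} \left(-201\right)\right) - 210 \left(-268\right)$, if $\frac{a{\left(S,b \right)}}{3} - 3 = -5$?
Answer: $\frac{481262893}{8547} \approx 56308.0$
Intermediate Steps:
$a{\left(S,b \right)} = -6$ ($a{\left(S,b \right)} = 9 + 3 \left(-5\right) = 9 - 15 = -6$)
$h = - \frac{461}{77}$ ($h = -6 + \frac{-65 + 64}{1 - 78} = -6 - \frac{1}{-77} = -6 - - \frac{1}{77} = -6 + \frac{1}{77} = - \frac{461}{77} \approx -5.987$)
$\left(h + - \frac{56}{333} \left(-201\right)\right) - 210 \left(-268\right) = \left(- \frac{461}{77} + - \frac{56}{333} \left(-201\right)\right) - 210 \left(-268\right) = \left(- \frac{461}{77} + \left(-56\right) \frac{1}{333} \left(-201\right)\right) - -56280 = \left(- \frac{461}{77} - - \frac{3752}{111}\right) + 56280 = \left(- \frac{461}{77} + \frac{3752}{111}\right) + 56280 = \frac{237733}{8547} + 56280 = \frac{481262893}{8547}$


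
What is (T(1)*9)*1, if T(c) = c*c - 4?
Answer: -27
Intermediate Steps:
T(c) = -4 + c² (T(c) = c² - 4 = -4 + c²)
(T(1)*9)*1 = ((-4 + 1²)*9)*1 = ((-4 + 1)*9)*1 = -3*9*1 = -27*1 = -27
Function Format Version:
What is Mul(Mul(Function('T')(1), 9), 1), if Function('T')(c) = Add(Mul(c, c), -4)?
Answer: -27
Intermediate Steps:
Function('T')(c) = Add(-4, Pow(c, 2)) (Function('T')(c) = Add(Pow(c, 2), -4) = Add(-4, Pow(c, 2)))
Mul(Mul(Function('T')(1), 9), 1) = Mul(Mul(Add(-4, Pow(1, 2)), 9), 1) = Mul(Mul(Add(-4, 1), 9), 1) = Mul(Mul(-3, 9), 1) = Mul(-27, 1) = -27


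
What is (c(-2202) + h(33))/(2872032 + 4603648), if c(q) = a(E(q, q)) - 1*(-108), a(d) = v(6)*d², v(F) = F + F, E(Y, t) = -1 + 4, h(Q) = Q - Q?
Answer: 27/934460 ≈ 2.8894e-5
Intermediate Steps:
h(Q) = 0
E(Y, t) = 3
v(F) = 2*F
a(d) = 12*d² (a(d) = (2*6)*d² = 12*d²)
c(q) = 216 (c(q) = 12*3² - 1*(-108) = 12*9 + 108 = 108 + 108 = 216)
(c(-2202) + h(33))/(2872032 + 4603648) = (216 + 0)/(2872032 + 4603648) = 216/7475680 = 216*(1/7475680) = 27/934460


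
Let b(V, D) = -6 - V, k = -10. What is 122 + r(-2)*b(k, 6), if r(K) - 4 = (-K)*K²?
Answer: 170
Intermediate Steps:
r(K) = 4 - K³ (r(K) = 4 + (-K)*K² = 4 - K³)
122 + r(-2)*b(k, 6) = 122 + (4 - 1*(-2)³)*(-6 - 1*(-10)) = 122 + (4 - 1*(-8))*(-6 + 10) = 122 + (4 + 8)*4 = 122 + 12*4 = 122 + 48 = 170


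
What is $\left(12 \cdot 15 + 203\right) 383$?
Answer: $146689$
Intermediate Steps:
$\left(12 \cdot 15 + 203\right) 383 = \left(180 + 203\right) 383 = 383 \cdot 383 = 146689$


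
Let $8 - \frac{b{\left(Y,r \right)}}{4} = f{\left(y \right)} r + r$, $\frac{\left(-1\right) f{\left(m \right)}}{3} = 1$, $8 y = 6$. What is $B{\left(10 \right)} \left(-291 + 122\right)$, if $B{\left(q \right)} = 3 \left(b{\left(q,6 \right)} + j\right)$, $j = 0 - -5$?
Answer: $-43095$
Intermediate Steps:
$y = \frac{3}{4}$ ($y = \frac{1}{8} \cdot 6 = \frac{3}{4} \approx 0.75$)
$f{\left(m \right)} = -3$ ($f{\left(m \right)} = \left(-3\right) 1 = -3$)
$j = 5$ ($j = 0 + 5 = 5$)
$b{\left(Y,r \right)} = 32 + 8 r$ ($b{\left(Y,r \right)} = 32 - 4 \left(- 3 r + r\right) = 32 - 4 \left(- 2 r\right) = 32 + 8 r$)
$B{\left(q \right)} = 255$ ($B{\left(q \right)} = 3 \left(\left(32 + 8 \cdot 6\right) + 5\right) = 3 \left(\left(32 + 48\right) + 5\right) = 3 \left(80 + 5\right) = 3 \cdot 85 = 255$)
$B{\left(10 \right)} \left(-291 + 122\right) = 255 \left(-291 + 122\right) = 255 \left(-169\right) = -43095$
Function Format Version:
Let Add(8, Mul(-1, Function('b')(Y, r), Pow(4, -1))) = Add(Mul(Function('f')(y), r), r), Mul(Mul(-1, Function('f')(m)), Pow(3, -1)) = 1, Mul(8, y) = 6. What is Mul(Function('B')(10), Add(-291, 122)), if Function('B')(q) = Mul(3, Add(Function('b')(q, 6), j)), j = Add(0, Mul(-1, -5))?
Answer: -43095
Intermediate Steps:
y = Rational(3, 4) (y = Mul(Rational(1, 8), 6) = Rational(3, 4) ≈ 0.75000)
Function('f')(m) = -3 (Function('f')(m) = Mul(-3, 1) = -3)
j = 5 (j = Add(0, 5) = 5)
Function('b')(Y, r) = Add(32, Mul(8, r)) (Function('b')(Y, r) = Add(32, Mul(-4, Add(Mul(-3, r), r))) = Add(32, Mul(-4, Mul(-2, r))) = Add(32, Mul(8, r)))
Function('B')(q) = 255 (Function('B')(q) = Mul(3, Add(Add(32, Mul(8, 6)), 5)) = Mul(3, Add(Add(32, 48), 5)) = Mul(3, Add(80, 5)) = Mul(3, 85) = 255)
Mul(Function('B')(10), Add(-291, 122)) = Mul(255, Add(-291, 122)) = Mul(255, -169) = -43095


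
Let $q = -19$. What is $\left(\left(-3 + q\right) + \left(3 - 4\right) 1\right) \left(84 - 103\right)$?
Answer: $437$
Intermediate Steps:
$\left(\left(-3 + q\right) + \left(3 - 4\right) 1\right) \left(84 - 103\right) = \left(\left(-3 - 19\right) + \left(3 - 4\right) 1\right) \left(84 - 103\right) = \left(-22 - 1\right) \left(-19\right) = \left(-23\right) \left(-19\right) = 437$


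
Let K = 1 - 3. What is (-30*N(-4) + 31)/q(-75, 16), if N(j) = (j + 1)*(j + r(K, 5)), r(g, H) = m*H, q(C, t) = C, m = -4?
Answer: 2129/75 ≈ 28.387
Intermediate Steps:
K = -2
r(g, H) = -4*H
N(j) = (1 + j)*(-20 + j) (N(j) = (j + 1)*(j - 4*5) = (1 + j)*(j - 20) = (1 + j)*(-20 + j))
(-30*N(-4) + 31)/q(-75, 16) = (-30*(-20 + (-4)² - 19*(-4)) + 31)/(-75) = (-30*(-20 + 16 + 76) + 31)*(-1/75) = (-30*72 + 31)*(-1/75) = (-2160 + 31)*(-1/75) = -2129*(-1/75) = 2129/75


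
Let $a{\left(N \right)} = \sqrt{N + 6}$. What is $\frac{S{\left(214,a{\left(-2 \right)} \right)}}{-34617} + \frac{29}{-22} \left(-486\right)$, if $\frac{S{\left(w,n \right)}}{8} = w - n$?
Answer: $\frac{22175213}{34617} \approx 640.59$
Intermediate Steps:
$a{\left(N \right)} = \sqrt{6 + N}$
$S{\left(w,n \right)} = - 8 n + 8 w$ ($S{\left(w,n \right)} = 8 \left(w - n\right) = - 8 n + 8 w$)
$\frac{S{\left(214,a{\left(-2 \right)} \right)}}{-34617} + \frac{29}{-22} \left(-486\right) = \frac{- 8 \sqrt{6 - 2} + 8 \cdot 214}{-34617} + \frac{29}{-22} \left(-486\right) = \left(- 8 \sqrt{4} + 1712\right) \left(- \frac{1}{34617}\right) + 29 \left(- \frac{1}{22}\right) \left(-486\right) = \left(\left(-8\right) 2 + 1712\right) \left(- \frac{1}{34617}\right) - - \frac{7047}{11} = \left(-16 + 1712\right) \left(- \frac{1}{34617}\right) + \frac{7047}{11} = 1696 \left(- \frac{1}{34617}\right) + \frac{7047}{11} = - \frac{1696}{34617} + \frac{7047}{11} = \frac{22175213}{34617}$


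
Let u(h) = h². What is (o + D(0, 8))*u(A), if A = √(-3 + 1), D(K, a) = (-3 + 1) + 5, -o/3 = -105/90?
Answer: -13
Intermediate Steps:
o = 7/2 (o = -(-315)/90 = -3*(-7/6) = 7/2 ≈ 3.5000)
D(K, a) = 3 (D(K, a) = -2 + 5 = 3)
A = I*√2 (A = √(-2) = I*√2 ≈ 1.4142*I)
(o + D(0, 8))*u(A) = (7/2 + 3)*(I*√2)² = (13/2)*(-2) = -13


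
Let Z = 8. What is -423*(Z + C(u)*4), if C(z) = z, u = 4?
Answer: -10152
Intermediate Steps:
-423*(Z + C(u)*4) = -423*(8 + 4*4) = -423*(8 + 16) = -423*24 = -10152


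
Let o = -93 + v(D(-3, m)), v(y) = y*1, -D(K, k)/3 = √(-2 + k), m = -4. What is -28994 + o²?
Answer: -20399 + 558*I*√6 ≈ -20399.0 + 1366.8*I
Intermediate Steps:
D(K, k) = -3*√(-2 + k)
v(y) = y
o = -93 - 3*I*√6 (o = -93 - 3*√(-2 - 4) = -93 - 3*I*√6 ≈ -93.0 - 7.3485*I)
-28994 + o² = -28994 + (-93 - 3*I*√6)²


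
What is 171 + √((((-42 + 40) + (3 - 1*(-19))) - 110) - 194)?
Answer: 171 + 2*I*√71 ≈ 171.0 + 16.852*I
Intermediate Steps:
171 + √((((-42 + 40) + (3 - 1*(-19))) - 110) - 194) = 171 + √(((-2 + (3 + 19)) - 110) - 194) = 171 + √(((-2 + 22) - 110) - 194) = 171 + √((20 - 110) - 194) = 171 + √(-90 - 194) = 171 + √(-284) = 171 + 2*I*√71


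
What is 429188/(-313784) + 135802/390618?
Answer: -15629507927/15321209814 ≈ -1.0201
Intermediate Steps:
429188/(-313784) + 135802/390618 = 429188*(-1/313784) + 135802*(1/390618) = -107297/78446 + 67901/195309 = -15629507927/15321209814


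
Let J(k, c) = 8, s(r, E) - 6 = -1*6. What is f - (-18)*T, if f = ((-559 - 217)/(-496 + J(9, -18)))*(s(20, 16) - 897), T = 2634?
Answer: 2805123/61 ≈ 45986.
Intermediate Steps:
s(r, E) = 0 (s(r, E) = 6 - 1*6 = 6 - 6 = 0)
f = -87009/61 (f = ((-559 - 217)/(-496 + 8))*(0 - 897) = -776/(-488)*(-897) = -776*(-1/488)*(-897) = (97/61)*(-897) = -87009/61 ≈ -1426.4)
f - (-18)*T = -87009/61 - (-18)*2634 = -87009/61 - 1*(-47412) = -87009/61 + 47412 = 2805123/61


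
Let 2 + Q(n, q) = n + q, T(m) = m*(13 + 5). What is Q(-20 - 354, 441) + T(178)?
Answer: 3269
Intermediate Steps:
T(m) = 18*m (T(m) = m*18 = 18*m)
Q(n, q) = -2 + n + q (Q(n, q) = -2 + (n + q) = -2 + n + q)
Q(-20 - 354, 441) + T(178) = (-2 + (-20 - 354) + 441) + 18*178 = (-2 - 374 + 441) + 3204 = 65 + 3204 = 3269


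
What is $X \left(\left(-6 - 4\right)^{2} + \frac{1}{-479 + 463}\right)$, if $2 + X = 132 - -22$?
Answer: $\frac{30381}{2} \approx 15191.0$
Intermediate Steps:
$X = 152$ ($X = -2 + \left(132 - -22\right) = -2 + \left(132 + 22\right) = -2 + 154 = 152$)
$X \left(\left(-6 - 4\right)^{2} + \frac{1}{-479 + 463}\right) = 152 \left(\left(-6 - 4\right)^{2} + \frac{1}{-479 + 463}\right) = 152 \left(\left(-6 - 4\right)^{2} + \frac{1}{-16}\right) = 152 \left(\left(-10\right)^{2} - \frac{1}{16}\right) = 152 \left(100 - \frac{1}{16}\right) = 152 \cdot \frac{1599}{16} = \frac{30381}{2}$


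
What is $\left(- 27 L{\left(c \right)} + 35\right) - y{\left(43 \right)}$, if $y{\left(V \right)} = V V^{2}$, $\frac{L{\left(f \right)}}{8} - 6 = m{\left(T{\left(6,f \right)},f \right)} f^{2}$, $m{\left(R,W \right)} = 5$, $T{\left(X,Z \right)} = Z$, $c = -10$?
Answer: $-188768$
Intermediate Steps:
$L{\left(f \right)} = 48 + 40 f^{2}$ ($L{\left(f \right)} = 48 + 8 \cdot 5 f^{2} = 48 + 40 f^{2}$)
$y{\left(V \right)} = V^{3}$
$\left(- 27 L{\left(c \right)} + 35\right) - y{\left(43 \right)} = \left(- 27 \left(48 + 40 \left(-10\right)^{2}\right) + 35\right) - 43^{3} = \left(- 27 \left(48 + 40 \cdot 100\right) + 35\right) - 79507 = \left(- 27 \left(48 + 4000\right) + 35\right) - 79507 = \left(\left(-27\right) 4048 + 35\right) - 79507 = \left(-109296 + 35\right) - 79507 = -109261 - 79507 = -188768$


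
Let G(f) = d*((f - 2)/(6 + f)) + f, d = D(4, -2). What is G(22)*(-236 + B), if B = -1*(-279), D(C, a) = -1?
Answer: 6407/7 ≈ 915.29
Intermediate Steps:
B = 279
d = -1
G(f) = f - (-2 + f)/(6 + f) (G(f) = -(f - 2)/(6 + f) + f = -(-2 + f)/(6 + f) + f = f - (-2 + f)/(6 + f))
G(22)*(-236 + B) = ((2 + 22² + 5*22)/(6 + 22))*(-236 + 279) = ((2 + 484 + 110)/28)*43 = ((1/28)*596)*43 = (149/7)*43 = 6407/7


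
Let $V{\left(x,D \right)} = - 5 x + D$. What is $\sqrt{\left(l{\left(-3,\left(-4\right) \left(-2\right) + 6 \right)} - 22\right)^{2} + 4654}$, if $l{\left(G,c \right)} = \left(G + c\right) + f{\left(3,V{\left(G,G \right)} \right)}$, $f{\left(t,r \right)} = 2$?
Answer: $\sqrt{4735} \approx 68.811$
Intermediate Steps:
$V{\left(x,D \right)} = D - 5 x$
$l{\left(G,c \right)} = 2 + G + c$ ($l{\left(G,c \right)} = \left(G + c\right) + 2 = 2 + G + c$)
$\sqrt{\left(l{\left(-3,\left(-4\right) \left(-2\right) + 6 \right)} - 22\right)^{2} + 4654} = \sqrt{\left(\left(2 - 3 + \left(\left(-4\right) \left(-2\right) + 6\right)\right) - 22\right)^{2} + 4654} = \sqrt{\left(\left(2 - 3 + \left(8 + 6\right)\right) - 22\right)^{2} + 4654} = \sqrt{\left(\left(2 - 3 + 14\right) - 22\right)^{2} + 4654} = \sqrt{\left(13 - 22\right)^{2} + 4654} = \sqrt{\left(-9\right)^{2} + 4654} = \sqrt{81 + 4654} = \sqrt{4735}$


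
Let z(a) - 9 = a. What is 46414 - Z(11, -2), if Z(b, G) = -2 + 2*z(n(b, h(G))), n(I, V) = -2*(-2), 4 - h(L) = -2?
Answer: 46390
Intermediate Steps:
h(L) = 6 (h(L) = 4 - 1*(-2) = 4 + 2 = 6)
n(I, V) = 4
z(a) = 9 + a
Z(b, G) = 24 (Z(b, G) = -2 + 2*(9 + 4) = -2 + 2*13 = -2 + 26 = 24)
46414 - Z(11, -2) = 46414 - 1*24 = 46414 - 24 = 46390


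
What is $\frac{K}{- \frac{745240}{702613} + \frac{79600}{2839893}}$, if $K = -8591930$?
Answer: $\frac{1714387092739229937}{206047386452} \approx 8.3204 \cdot 10^{6}$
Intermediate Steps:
$\frac{K}{- \frac{745240}{702613} + \frac{79600}{2839893}} = - \frac{8591930}{- \frac{745240}{702613} + \frac{79600}{2839893}} = - \frac{8591930}{- \frac{2060473864520}{1995345740409}} = \left(-8591930\right) \left(- \frac{1995345740409}{2060473864520}\right) = \frac{1714387092739229937}{206047386452}$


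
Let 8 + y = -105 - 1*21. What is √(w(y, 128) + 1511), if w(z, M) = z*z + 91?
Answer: √19558 ≈ 139.85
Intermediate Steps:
y = -134 (y = -8 + (-105 - 1*21) = -8 + (-105 - 21) = -8 - 126 = -134)
w(z, M) = 91 + z² (w(z, M) = z² + 91 = 91 + z²)
√(w(y, 128) + 1511) = √((91 + (-134)²) + 1511) = √((91 + 17956) + 1511) = √(18047 + 1511) = √19558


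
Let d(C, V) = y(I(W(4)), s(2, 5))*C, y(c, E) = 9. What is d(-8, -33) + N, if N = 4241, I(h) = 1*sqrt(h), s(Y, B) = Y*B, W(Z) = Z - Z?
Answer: 4169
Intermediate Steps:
W(Z) = 0
s(Y, B) = B*Y
I(h) = sqrt(h)
d(C, V) = 9*C
d(-8, -33) + N = 9*(-8) + 4241 = -72 + 4241 = 4169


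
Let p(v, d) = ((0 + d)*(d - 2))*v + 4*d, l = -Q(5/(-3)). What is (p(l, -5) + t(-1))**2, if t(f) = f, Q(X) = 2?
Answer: 8281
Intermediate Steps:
l = -2 (l = -1*2 = -2)
p(v, d) = 4*d + d*v*(-2 + d) (p(v, d) = (d*(-2 + d))*v + 4*d = d*v*(-2 + d) + 4*d = 4*d + d*v*(-2 + d))
(p(l, -5) + t(-1))**2 = (-5*(4 - 2*(-2) - 5*(-2)) - 1)**2 = (-5*(4 + 4 + 10) - 1)**2 = (-5*18 - 1)**2 = (-90 - 1)**2 = (-91)**2 = 8281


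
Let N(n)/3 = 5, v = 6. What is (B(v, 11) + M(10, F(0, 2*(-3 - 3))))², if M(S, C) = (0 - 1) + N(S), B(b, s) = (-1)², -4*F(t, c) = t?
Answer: 225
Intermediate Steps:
N(n) = 15 (N(n) = 3*5 = 15)
F(t, c) = -t/4
B(b, s) = 1
M(S, C) = 14 (M(S, C) = (0 - 1) + 15 = -1 + 15 = 14)
(B(v, 11) + M(10, F(0, 2*(-3 - 3))))² = (1 + 14)² = 15² = 225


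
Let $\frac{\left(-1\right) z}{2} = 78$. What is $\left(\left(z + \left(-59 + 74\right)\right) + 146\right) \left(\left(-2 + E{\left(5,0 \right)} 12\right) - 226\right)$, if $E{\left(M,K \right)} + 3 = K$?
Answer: $-1320$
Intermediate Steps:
$z = -156$ ($z = \left(-2\right) 78 = -156$)
$E{\left(M,K \right)} = -3 + K$
$\left(\left(z + \left(-59 + 74\right)\right) + 146\right) \left(\left(-2 + E{\left(5,0 \right)} 12\right) - 226\right) = \left(\left(-156 + \left(-59 + 74\right)\right) + 146\right) \left(\left(-2 + \left(-3 + 0\right) 12\right) - 226\right) = \left(\left(-156 + 15\right) + 146\right) \left(\left(-2 - 36\right) - 226\right) = \left(-141 + 146\right) \left(\left(-2 - 36\right) - 226\right) = 5 \left(-38 - 226\right) = 5 \left(-264\right) = -1320$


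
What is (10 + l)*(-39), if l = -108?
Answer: 3822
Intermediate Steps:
(10 + l)*(-39) = (10 - 108)*(-39) = -98*(-39) = 3822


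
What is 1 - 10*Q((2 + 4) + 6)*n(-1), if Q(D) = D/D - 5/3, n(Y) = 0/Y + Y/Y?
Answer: 23/3 ≈ 7.6667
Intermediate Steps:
n(Y) = 1 (n(Y) = 0 + 1 = 1)
Q(D) = -⅔ (Q(D) = 1 - 5*⅓ = 1 - 5/3 = -⅔)
1 - 10*Q((2 + 4) + 6)*n(-1) = 1 - (-20)/3 = 1 - 10*(-⅔) = 1 + 20/3 = 23/3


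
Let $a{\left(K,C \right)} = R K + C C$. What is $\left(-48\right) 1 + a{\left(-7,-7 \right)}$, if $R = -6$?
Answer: $43$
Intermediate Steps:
$a{\left(K,C \right)} = C^{2} - 6 K$ ($a{\left(K,C \right)} = - 6 K + C C = - 6 K + C^{2} = C^{2} - 6 K$)
$\left(-48\right) 1 + a{\left(-7,-7 \right)} = \left(-48\right) 1 - \left(-42 - \left(-7\right)^{2}\right) = -48 + \left(49 + 42\right) = -48 + 91 = 43$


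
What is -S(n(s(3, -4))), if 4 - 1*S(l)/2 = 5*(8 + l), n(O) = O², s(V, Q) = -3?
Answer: 162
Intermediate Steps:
S(l) = -72 - 10*l (S(l) = 8 - 10*(8 + l) = 8 - 2*(40 + 5*l) = 8 + (-80 - 10*l) = -72 - 10*l)
-S(n(s(3, -4))) = -(-72 - 10*(-3)²) = -(-72 - 10*9) = -(-72 - 90) = -1*(-162) = 162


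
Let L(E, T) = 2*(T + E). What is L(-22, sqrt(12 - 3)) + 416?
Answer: 378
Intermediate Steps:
L(E, T) = 2*E + 2*T (L(E, T) = 2*(E + T) = 2*E + 2*T)
L(-22, sqrt(12 - 3)) + 416 = (2*(-22) + 2*sqrt(12 - 3)) + 416 = (-44 + 2*sqrt(9)) + 416 = (-44 + 2*3) + 416 = (-44 + 6) + 416 = -38 + 416 = 378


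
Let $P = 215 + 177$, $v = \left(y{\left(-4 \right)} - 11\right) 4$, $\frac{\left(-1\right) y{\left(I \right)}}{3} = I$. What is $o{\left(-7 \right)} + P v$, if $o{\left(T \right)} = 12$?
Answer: $1580$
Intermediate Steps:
$y{\left(I \right)} = - 3 I$
$v = 4$ ($v = \left(\left(-3\right) \left(-4\right) - 11\right) 4 = \left(12 - 11\right) 4 = 1 \cdot 4 = 4$)
$P = 392$
$o{\left(-7 \right)} + P v = 12 + 392 \cdot 4 = 12 + 1568 = 1580$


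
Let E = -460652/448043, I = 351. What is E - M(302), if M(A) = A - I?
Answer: 21493455/448043 ≈ 47.972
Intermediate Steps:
M(A) = -351 + A (M(A) = A - 1*351 = A - 351 = -351 + A)
E = -460652/448043 (E = -460652*1/448043 = -460652/448043 ≈ -1.0281)
E - M(302) = -460652/448043 - (-351 + 302) = -460652/448043 - 1*(-49) = -460652/448043 + 49 = 21493455/448043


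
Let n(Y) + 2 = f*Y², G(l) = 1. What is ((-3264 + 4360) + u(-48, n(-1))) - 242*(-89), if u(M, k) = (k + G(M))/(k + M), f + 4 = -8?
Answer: 1403321/62 ≈ 22634.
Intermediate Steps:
f = -12 (f = -4 - 8 = -12)
n(Y) = -2 - 12*Y²
u(M, k) = (1 + k)/(M + k) (u(M, k) = (k + 1)/(k + M) = (1 + k)/(M + k))
((-3264 + 4360) + u(-48, n(-1))) - 242*(-89) = ((-3264 + 4360) + (1 + (-2 - 12*(-1)²))/(-48 + (-2 - 12*(-1)²))) - 242*(-89) = (1096 + (1 + (-2 - 12*1))/(-48 + (-2 - 12*1))) + 21538 = (1096 + (1 + (-2 - 12))/(-48 + (-2 - 12))) + 21538 = (1096 + (1 - 14)/(-48 - 14)) + 21538 = (1096 - 13/(-62)) + 21538 = (1096 - 1/62*(-13)) + 21538 = (1096 + 13/62) + 21538 = 67965/62 + 21538 = 1403321/62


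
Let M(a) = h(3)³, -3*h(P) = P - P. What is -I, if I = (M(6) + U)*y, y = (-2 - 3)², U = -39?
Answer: 975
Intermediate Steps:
h(P) = 0 (h(P) = -(P - P)/3 = -⅓*0 = 0)
M(a) = 0 (M(a) = 0³ = 0)
y = 25 (y = (-5)² = 25)
I = -975 (I = (0 - 39)*25 = -39*25 = -975)
-I = -1*(-975) = 975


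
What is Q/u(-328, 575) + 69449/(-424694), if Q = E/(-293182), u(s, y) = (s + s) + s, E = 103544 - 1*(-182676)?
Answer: -8613261961/52993267356 ≈ -0.16253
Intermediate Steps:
E = 286220 (E = 103544 + 182676 = 286220)
u(s, y) = 3*s (u(s, y) = 2*s + s = 3*s)
Q = -143110/146591 (Q = 286220/(-293182) = 286220*(-1/293182) = -143110/146591 ≈ -0.97625)
Q/u(-328, 575) + 69449/(-424694) = -143110/(146591*(3*(-328))) + 69449/(-424694) = -143110/146591/(-984) + 69449*(-1/424694) = -143110/146591*(-1/984) - 69449/424694 = 71555/72122772 - 69449/424694 = -8613261961/52993267356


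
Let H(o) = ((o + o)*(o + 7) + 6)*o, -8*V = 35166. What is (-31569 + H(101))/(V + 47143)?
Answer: 8689812/170989 ≈ 50.821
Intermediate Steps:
V = -17583/4 (V = -1/8*35166 = -17583/4 ≈ -4395.8)
H(o) = o*(6 + 2*o*(7 + o)) (H(o) = ((2*o)*(7 + o) + 6)*o = (2*o*(7 + o) + 6)*o = (6 + 2*o*(7 + o))*o = o*(6 + 2*o*(7 + o)))
(-31569 + H(101))/(V + 47143) = (-31569 + 2*101*(3 + 101**2 + 7*101))/(-17583/4 + 47143) = (-31569 + 2*101*(3 + 10201 + 707))/(170989/4) = (-31569 + 2*101*10911)*(4/170989) = (-31569 + 2204022)*(4/170989) = 2172453*(4/170989) = 8689812/170989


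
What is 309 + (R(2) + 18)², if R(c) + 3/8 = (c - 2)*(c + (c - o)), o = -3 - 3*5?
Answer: 39657/64 ≈ 619.64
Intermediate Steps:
o = -18 (o = -3 - 15 = -18)
R(c) = -3/8 + (-2 + c)*(18 + 2*c) (R(c) = -3/8 + (c - 2)*(c + (c - 1*(-18))) = -3/8 + (-2 + c)*(c + (c + 18)) = -3/8 + (-2 + c)*(c + (18 + c)) = -3/8 + (-2 + c)*(18 + 2*c))
309 + (R(2) + 18)² = 309 + ((-291/8 + 2*2² + 14*2) + 18)² = 309 + ((-291/8 + 2*4 + 28) + 18)² = 309 + ((-291/8 + 8 + 28) + 18)² = 309 + (-3/8 + 18)² = 309 + (141/8)² = 309 + 19881/64 = 39657/64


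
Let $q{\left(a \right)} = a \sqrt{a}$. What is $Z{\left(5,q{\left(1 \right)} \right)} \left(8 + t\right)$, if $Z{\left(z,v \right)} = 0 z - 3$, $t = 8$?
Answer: $-48$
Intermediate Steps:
$q{\left(a \right)} = a^{\frac{3}{2}}$
$Z{\left(z,v \right)} = -3$ ($Z{\left(z,v \right)} = 0 - 3 = -3$)
$Z{\left(5,q{\left(1 \right)} \right)} \left(8 + t\right) = - 3 \left(8 + 8\right) = \left(-3\right) 16 = -48$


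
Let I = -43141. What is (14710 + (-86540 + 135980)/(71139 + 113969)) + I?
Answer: -1315689027/46277 ≈ -28431.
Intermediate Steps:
(14710 + (-86540 + 135980)/(71139 + 113969)) + I = (14710 + (-86540 + 135980)/(71139 + 113969)) - 43141 = (14710 + 49440/185108) - 43141 = (14710 + 49440*(1/185108)) - 43141 = (14710 + 12360/46277) - 43141 = 680747030/46277 - 43141 = -1315689027/46277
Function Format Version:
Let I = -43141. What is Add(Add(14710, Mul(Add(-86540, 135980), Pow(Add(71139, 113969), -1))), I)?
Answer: Rational(-1315689027, 46277) ≈ -28431.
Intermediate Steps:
Add(Add(14710, Mul(Add(-86540, 135980), Pow(Add(71139, 113969), -1))), I) = Add(Add(14710, Mul(Add(-86540, 135980), Pow(Add(71139, 113969), -1))), -43141) = Add(Add(14710, Mul(49440, Pow(185108, -1))), -43141) = Add(Add(14710, Mul(49440, Rational(1, 185108))), -43141) = Add(Add(14710, Rational(12360, 46277)), -43141) = Add(Rational(680747030, 46277), -43141) = Rational(-1315689027, 46277)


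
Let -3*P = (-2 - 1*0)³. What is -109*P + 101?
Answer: -569/3 ≈ -189.67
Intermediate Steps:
P = 8/3 (P = -(-2 - 1*0)³/3 = -(-2 + 0)³/3 = -⅓*(-2)³ = -⅓*(-8) = 8/3 ≈ 2.6667)
-109*P + 101 = -109*8/3 + 101 = -872/3 + 101 = -569/3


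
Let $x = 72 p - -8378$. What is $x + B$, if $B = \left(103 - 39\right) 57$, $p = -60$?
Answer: $7706$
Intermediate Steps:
$x = 4058$ ($x = 72 \left(-60\right) - -8378 = -4320 + 8378 = 4058$)
$B = 3648$ ($B = 64 \cdot 57 = 3648$)
$x + B = 4058 + 3648 = 7706$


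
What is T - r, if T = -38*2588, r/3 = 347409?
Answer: -1140571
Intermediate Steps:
r = 1042227 (r = 3*347409 = 1042227)
T = -98344
T - r = -98344 - 1*1042227 = -98344 - 1042227 = -1140571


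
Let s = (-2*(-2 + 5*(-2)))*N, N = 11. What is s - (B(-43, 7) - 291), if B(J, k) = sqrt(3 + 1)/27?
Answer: 14983/27 ≈ 554.93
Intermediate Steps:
B(J, k) = 2/27 (B(J, k) = sqrt(4)*(1/27) = 2*(1/27) = 2/27)
s = 264 (s = -2*(-2 + 5*(-2))*11 = -2*(-2 - 10)*11 = -2*(-12)*11 = 24*11 = 264)
s - (B(-43, 7) - 291) = 264 - (2/27 - 291) = 264 - 1*(-7855/27) = 264 + 7855/27 = 14983/27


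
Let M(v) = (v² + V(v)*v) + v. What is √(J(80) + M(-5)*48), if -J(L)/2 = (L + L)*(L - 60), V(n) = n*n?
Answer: 4*I*√715 ≈ 106.96*I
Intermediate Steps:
V(n) = n²
M(v) = v + v² + v³ (M(v) = (v² + v²*v) + v = (v² + v³) + v = v + v² + v³)
J(L) = -4*L*(-60 + L) (J(L) = -2*(L + L)*(L - 60) = -2*2*L*(-60 + L) = -4*L*(-60 + L))
√(J(80) + M(-5)*48) = √(4*80*(60 - 1*80) - 5*(1 - 5 + (-5)²)*48) = √(4*80*(60 - 80) - 5*(1 - 5 + 25)*48) = √(4*80*(-20) - 5*21*48) = √(-6400 - 105*48) = √(-6400 - 5040) = √(-11440) = 4*I*√715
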